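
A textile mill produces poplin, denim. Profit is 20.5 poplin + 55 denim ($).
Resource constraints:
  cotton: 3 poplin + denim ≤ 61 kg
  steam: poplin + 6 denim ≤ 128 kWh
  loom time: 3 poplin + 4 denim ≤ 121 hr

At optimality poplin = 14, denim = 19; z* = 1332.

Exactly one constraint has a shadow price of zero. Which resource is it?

loom time

cotton: 61/61 (binding)
steam: 128/128 (binding)
loom time: 118/121 (slack 3)
By complementary slackness, a constraint with positive slack has shadow price 0 → loom time.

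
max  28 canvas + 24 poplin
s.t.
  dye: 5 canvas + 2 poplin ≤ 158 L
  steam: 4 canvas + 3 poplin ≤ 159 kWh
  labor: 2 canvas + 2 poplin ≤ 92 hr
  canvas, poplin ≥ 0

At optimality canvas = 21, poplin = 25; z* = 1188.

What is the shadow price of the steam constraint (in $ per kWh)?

4

At the optimum: dye uses 155 of 158 (slack = 3); steam uses 159 of 159 (binding); labor uses 92 of 92 (binding).
Slack constraints have shadow price 0 (complementary slackness).
From A_Bᵀ y = c: 4·y_steam + 2·y_labor = 28; 3·y_steam + 2·y_labor = 24.
Solving: y_steam = 4, y_labor = 6.
Shadow price of steam = 4.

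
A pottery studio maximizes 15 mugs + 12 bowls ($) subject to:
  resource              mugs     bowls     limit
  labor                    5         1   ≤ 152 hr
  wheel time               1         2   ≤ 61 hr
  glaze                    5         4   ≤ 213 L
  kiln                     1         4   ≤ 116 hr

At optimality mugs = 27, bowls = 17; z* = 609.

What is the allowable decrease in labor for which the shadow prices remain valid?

Binding constraints: labor, wheel time. The basis is B = [[5,1],[1,2]] with det 9.
Per unit decrease in labor, x* moves by d = (-0.2222, 0.1111).
The basis stays optimal until kiln becomes binding; allowable decrease = 94.5 hr.

94.5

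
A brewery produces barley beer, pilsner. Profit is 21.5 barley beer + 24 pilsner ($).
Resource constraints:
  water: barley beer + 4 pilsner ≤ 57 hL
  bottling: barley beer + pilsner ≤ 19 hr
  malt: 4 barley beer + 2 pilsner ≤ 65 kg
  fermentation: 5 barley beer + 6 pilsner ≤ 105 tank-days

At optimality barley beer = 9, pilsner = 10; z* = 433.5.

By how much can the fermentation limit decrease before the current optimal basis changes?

4.5

Binding constraints: bottling, fermentation. The basis is B = [[1,1],[5,6]] with det 1.
Per unit decrease in fermentation, x* moves by d = (1, -1).
The basis stays optimal until malt becomes binding; allowable decrease = 4.5 tank-days.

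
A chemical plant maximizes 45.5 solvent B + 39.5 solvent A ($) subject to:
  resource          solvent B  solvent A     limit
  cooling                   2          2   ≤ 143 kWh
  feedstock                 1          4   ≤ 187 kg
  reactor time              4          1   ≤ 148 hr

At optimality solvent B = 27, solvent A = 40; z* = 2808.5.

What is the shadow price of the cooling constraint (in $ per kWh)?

Check each constraint at x*: cooling 134/143 (slack 9); feedstock 187/187 (tight); reactor time 148/148 (tight).
Slack constraints have shadow price 0 (complementary slackness).
Dual feasibility on the basic columns requires 1·y_feedstock + 4·y_reactor time = 45.5, 4·y_feedstock + 1·y_reactor time = 39.5.
→ y_feedstock = 7.5 and y_reactor time = 9.5.
Shadow price of cooling = 0.

0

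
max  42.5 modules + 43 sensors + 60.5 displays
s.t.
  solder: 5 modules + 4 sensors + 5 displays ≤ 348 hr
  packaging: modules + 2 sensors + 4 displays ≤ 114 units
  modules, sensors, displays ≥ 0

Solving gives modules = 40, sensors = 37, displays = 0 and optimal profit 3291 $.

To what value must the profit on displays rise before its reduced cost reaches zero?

At the optimum: solder uses 348 of 348 (binding); packaging uses 114 of 114 (binding).
Dual feasibility on the basic columns requires 5·y_solder + 1·y_packaging = 42.5, 4·y_solder + 2·y_packaging = 43.
Solving: y_solder = 7, y_packaging = 7.5.
displays enters the basis when its profit ≥ yᵀa₃ = 7·5 + 7.5·4 = 65.

65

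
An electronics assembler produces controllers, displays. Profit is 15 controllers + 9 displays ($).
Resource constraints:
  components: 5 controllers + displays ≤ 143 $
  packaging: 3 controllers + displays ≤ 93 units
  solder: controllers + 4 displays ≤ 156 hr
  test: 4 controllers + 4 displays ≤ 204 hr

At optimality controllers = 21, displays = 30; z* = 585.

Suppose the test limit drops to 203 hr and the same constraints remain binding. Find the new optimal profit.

583.5

Binding: packaging and test. Non-binding: components (8 unused), solder (15 unused).
Since components, solder are not tight, their duals are 0.
From A_Bᵀ y = c: 3·y_packaging + 4·y_test = 15; 1·y_packaging + 4·y_test = 9.
This yields shadow prices y_packaging = 3, y_test = 1.5.
Δz = y_test·Δb = 1.5 × (-1) = -1.5, so new z* = 585 − 1.5 = 583.5.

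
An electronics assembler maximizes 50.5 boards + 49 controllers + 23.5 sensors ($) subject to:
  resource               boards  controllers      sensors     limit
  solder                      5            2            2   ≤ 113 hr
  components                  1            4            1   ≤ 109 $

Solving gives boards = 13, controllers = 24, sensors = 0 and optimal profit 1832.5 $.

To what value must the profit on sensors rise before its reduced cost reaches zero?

Both solder and components are binding at x*.
Dual feasibility on the basic columns requires 5·y_solder + 1·y_components = 50.5, 2·y_solder + 4·y_components = 49.
Solving: y_solder = 8.5, y_components = 8.
sensors enters the basis when its profit ≥ yᵀa₃ = 8.5·2 + 8·1 = 25.

25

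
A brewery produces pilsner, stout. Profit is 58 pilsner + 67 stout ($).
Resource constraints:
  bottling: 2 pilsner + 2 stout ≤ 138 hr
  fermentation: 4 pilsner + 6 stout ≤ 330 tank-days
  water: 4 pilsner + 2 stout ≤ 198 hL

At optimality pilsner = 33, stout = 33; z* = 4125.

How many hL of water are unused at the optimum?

water used = 4·33 + 2·33 = 198; slack = 198 − 198 = 0.

0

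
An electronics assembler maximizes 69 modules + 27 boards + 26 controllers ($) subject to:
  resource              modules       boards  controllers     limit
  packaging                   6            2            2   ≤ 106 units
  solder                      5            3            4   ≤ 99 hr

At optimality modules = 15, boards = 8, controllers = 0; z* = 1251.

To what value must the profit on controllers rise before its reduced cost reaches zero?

30

Check each constraint at x*: packaging 106/106 (tight); solder 99/99 (tight).
The binding rows give the dual system: 6·y_packaging + 5·y_solder = 69 and 2·y_packaging + 3·y_solder = 27.
Solving: y_packaging = 9, y_solder = 3.
controllers enters the basis when its profit ≥ yᵀa₃ = 9·2 + 3·4 = 30.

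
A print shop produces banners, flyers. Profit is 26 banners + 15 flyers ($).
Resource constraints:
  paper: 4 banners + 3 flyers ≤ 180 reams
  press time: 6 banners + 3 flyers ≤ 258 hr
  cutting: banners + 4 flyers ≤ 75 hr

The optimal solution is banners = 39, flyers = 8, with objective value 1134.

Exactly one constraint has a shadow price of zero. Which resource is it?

cutting

paper: 180/180 (binding)
press time: 258/258 (binding)
cutting: 71/75 (slack 4)
By complementary slackness, a constraint with positive slack has shadow price 0 → cutting.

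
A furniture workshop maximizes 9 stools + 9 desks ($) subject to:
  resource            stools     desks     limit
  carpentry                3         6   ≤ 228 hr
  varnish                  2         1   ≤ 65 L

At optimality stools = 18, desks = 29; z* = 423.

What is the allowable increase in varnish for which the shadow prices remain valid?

87

Binding constraints: carpentry, varnish. The basis is B = [[3,6],[2,1]] with det -9.
Per unit increase in varnish, x* moves by d = (0.6667, -0.3333).
The basis stays optimal until desks reaches 0; allowable increase = 87 L.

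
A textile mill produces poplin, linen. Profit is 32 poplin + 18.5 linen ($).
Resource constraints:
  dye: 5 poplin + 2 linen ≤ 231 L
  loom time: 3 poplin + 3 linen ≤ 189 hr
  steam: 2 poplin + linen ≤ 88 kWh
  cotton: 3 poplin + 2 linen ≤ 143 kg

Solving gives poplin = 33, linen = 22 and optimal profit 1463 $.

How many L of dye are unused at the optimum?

22

dye used = 5·33 + 2·22 = 209; slack = 231 − 209 = 22.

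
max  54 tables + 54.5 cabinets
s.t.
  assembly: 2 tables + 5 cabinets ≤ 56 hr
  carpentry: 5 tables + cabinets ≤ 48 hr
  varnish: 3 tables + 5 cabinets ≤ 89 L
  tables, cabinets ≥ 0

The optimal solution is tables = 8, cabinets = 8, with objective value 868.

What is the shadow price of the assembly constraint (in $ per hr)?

9.5

Check each constraint at x*: assembly 56/56 (tight); carpentry 48/48 (tight); varnish 64/89 (slack 25).
Since varnish is not tight, its dual is 0.
Dual feasibility on the basic columns requires 2·y_assembly + 5·y_carpentry = 54, 5·y_assembly + 1·y_carpentry = 54.5.
This yields shadow prices y_assembly = 9.5, y_carpentry = 7.
Shadow price of assembly = 9.5.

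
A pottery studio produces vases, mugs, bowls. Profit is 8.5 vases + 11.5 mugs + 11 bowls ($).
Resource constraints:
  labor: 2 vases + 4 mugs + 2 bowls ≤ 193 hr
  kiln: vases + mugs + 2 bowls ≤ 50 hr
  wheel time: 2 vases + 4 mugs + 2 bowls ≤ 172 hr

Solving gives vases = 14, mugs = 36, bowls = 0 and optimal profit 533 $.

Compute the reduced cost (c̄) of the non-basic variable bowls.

Check each constraint at x*: labor 172/193 (slack 21); kiln 50/50 (tight); wheel time 172/172 (tight).
Since labor is not tight, its dual is 0.
The binding rows give the dual system: 1·y_kiln + 2·y_wheel time = 8.5 and 1·y_kiln + 4·y_wheel time = 11.5.
Solving: y_kiln = 5.5, y_wheel time = 1.5.
Reduced cost of bowls: c₃ − yᵀa₃ = 11 − (5.5·2 + 1.5·2) = 11 − 14 = -3.

-3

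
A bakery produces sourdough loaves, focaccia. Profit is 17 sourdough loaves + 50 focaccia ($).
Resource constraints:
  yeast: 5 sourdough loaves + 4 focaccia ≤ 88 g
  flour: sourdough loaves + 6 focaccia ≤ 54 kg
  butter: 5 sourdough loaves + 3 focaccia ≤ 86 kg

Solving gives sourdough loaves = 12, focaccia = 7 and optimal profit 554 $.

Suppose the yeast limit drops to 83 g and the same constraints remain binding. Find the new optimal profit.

544

Binding: yeast and flour. Non-binding: butter (5 unused).
Slack constraints have shadow price 0 (complementary slackness).
Dual feasibility on the basic columns requires 5·y_yeast + 1·y_flour = 17, 4·y_yeast + 6·y_flour = 50.
This yields shadow prices y_yeast = 2, y_flour = 7.
Δz = y_yeast·Δb = 2 × (-5) = -10, so new z* = 554 − 10 = 544.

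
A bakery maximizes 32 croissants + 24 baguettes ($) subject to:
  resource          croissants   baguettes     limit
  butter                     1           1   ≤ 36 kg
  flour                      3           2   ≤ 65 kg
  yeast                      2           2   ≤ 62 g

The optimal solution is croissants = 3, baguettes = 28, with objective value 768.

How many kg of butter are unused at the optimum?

butter used = 1·3 + 1·28 = 31; slack = 36 − 31 = 5.

5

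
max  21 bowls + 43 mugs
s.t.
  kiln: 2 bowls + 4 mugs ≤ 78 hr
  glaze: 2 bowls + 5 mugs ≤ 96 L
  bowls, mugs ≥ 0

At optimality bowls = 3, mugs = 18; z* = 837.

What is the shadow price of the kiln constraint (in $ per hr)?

Check each constraint at x*: kiln 78/78 (tight); glaze 96/96 (tight).
Dual feasibility on the basic columns requires 2·y_kiln + 2·y_glaze = 21, 4·y_kiln + 5·y_glaze = 43.
This yields shadow prices y_kiln = 9.5, y_glaze = 1.
Shadow price of kiln = 9.5.

9.5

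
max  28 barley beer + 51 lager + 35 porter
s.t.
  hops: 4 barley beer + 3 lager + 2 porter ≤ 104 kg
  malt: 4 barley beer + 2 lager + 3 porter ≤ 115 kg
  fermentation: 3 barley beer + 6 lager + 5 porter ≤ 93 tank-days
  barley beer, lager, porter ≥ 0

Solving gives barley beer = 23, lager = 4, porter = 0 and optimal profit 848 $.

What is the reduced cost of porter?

At the optimum: hops uses 104 of 104 (binding); malt uses 100 of 115 (slack = 15); fermentation uses 93 of 93 (binding).
Slack constraints have shadow price 0 (complementary slackness).
Dual feasibility on the basic columns requires 4·y_hops + 3·y_fermentation = 28, 3·y_hops + 6·y_fermentation = 51.
Solving: y_hops = 1, y_fermentation = 8.
Reduced cost of porter: c₃ − yᵀa₃ = 35 − (1·2 + 8·5) = 35 − 42 = -7.

-7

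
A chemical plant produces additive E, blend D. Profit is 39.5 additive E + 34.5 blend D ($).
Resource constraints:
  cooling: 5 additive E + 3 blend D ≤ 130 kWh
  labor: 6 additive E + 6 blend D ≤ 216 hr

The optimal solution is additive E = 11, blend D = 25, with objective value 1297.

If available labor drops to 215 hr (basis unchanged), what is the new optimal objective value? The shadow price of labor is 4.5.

Δb = -1, so new z* = 1297 + (4.5)·(-1) = 1297 − 4.5 = 1292.5.

1292.5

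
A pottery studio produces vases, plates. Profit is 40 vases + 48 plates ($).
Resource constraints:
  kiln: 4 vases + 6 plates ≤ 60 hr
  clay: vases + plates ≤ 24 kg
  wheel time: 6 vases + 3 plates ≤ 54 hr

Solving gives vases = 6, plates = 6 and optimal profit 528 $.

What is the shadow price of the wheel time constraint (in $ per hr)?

Check each constraint at x*: kiln 60/60 (tight); clay 12/24 (slack 12); wheel time 54/54 (tight).
Since clay is not tight, its dual is 0.
Dual feasibility on the basic columns requires 4·y_kiln + 6·y_wheel time = 40, 6·y_kiln + 3·y_wheel time = 48.
→ y_kiln = 7 and y_wheel time = 2.
Shadow price of wheel time = 2.

2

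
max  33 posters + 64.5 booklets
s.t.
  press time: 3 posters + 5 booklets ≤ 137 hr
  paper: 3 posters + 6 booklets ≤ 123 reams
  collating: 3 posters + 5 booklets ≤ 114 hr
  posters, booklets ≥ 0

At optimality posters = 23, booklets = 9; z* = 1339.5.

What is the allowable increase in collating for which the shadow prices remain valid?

Binding constraints: paper, collating. The basis is B = [[3,6],[3,5]] with det -3.
Per unit increase in collating, x* moves by d = (2, -1).
The basis stays optimal until booklets reaches 0; allowable increase = 9 hr.

9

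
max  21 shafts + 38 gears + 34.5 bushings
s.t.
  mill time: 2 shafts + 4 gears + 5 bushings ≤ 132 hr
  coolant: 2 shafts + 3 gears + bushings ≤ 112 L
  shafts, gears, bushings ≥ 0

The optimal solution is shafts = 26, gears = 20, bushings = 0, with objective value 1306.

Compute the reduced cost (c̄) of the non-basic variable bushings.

-2

Check each constraint at x*: mill time 132/132 (tight); coolant 112/112 (tight).
Dual feasibility on the basic columns requires 2·y_mill time + 2·y_coolant = 21, 4·y_mill time + 3·y_coolant = 38.
This yields shadow prices y_mill time = 6.5, y_coolant = 4.
Reduced cost of bushings: c₃ − yᵀa₃ = 34.5 − (6.5·5 + 4·1) = 34.5 − 36.5 = -2.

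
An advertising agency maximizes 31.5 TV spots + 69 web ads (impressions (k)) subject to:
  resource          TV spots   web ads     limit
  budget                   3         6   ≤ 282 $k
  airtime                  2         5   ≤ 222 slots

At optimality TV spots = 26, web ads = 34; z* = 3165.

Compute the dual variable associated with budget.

6.5

Both budget and airtime are binding at x*.
From A_Bᵀ y = c: 3·y_budget + 2·y_airtime = 31.5; 6·y_budget + 5·y_airtime = 69.
→ y_budget = 6.5 and y_airtime = 6.
Shadow price of budget = 6.5.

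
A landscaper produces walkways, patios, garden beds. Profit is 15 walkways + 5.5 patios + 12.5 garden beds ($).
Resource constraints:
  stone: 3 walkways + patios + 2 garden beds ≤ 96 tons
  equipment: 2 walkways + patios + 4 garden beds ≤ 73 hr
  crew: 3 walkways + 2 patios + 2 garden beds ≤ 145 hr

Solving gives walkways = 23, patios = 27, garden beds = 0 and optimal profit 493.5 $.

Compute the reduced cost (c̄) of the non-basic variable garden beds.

Check each constraint at x*: stone 96/96 (tight); equipment 73/73 (tight); crew 123/145 (slack 22).
Slack constraints have shadow price 0 (complementary slackness).
From A_Bᵀ y = c: 3·y_stone + 2·y_equipment = 15; 1·y_stone + 1·y_equipment = 5.5.
Solving: y_stone = 4, y_equipment = 1.5.
Reduced cost of garden beds: c₃ − yᵀa₃ = 12.5 − (4·2 + 1.5·4) = 12.5 − 14 = -1.5.

-1.5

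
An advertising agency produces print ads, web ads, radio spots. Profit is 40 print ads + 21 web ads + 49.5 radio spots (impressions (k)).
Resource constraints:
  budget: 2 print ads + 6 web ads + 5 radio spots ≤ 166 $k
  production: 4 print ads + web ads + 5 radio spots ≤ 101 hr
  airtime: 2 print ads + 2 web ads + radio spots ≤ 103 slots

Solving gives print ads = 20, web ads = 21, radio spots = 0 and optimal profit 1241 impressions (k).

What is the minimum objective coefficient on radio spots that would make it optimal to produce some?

55

Binding: budget and production. Non-binding: airtime (21 unused).
By complementary slackness, y = 0 for the non-binding constraint.
Dual feasibility on the basic columns requires 2·y_budget + 4·y_production = 40, 6·y_budget + 1·y_production = 21.
→ y_budget = 2 and y_production = 9.
radio spots enters the basis when its profit ≥ yᵀa₃ = 2·5 + 9·5 = 55.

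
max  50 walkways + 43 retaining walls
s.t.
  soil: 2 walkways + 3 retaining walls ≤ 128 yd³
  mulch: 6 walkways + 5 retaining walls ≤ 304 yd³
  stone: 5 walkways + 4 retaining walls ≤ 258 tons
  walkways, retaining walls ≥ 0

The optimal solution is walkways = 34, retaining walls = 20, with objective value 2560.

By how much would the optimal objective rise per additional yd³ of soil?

1

Binding: soil and mulch. Non-binding: stone (8 unused).
Since stone is not tight, its dual is 0.
The binding rows give the dual system: 2·y_soil + 6·y_mulch = 50 and 3·y_soil + 5·y_mulch = 43.
Solving: y_soil = 1, y_mulch = 8.
Shadow price of soil = 1.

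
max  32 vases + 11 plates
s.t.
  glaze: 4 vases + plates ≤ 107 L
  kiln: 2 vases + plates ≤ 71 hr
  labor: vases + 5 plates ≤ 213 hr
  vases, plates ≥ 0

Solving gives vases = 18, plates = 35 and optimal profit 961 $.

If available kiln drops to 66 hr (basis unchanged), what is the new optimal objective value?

Binding: glaze and kiln. Non-binding: labor (20 unused).
Since labor is not tight, its dual is 0.
From A_Bᵀ y = c: 4·y_glaze + 2·y_kiln = 32; 1·y_glaze + 1·y_kiln = 11.
Solving: y_glaze = 5, y_kiln = 6.
Δz = y_kiln·Δb = 6 × (-5) = -30, so new z* = 961 − 30 = 931.

931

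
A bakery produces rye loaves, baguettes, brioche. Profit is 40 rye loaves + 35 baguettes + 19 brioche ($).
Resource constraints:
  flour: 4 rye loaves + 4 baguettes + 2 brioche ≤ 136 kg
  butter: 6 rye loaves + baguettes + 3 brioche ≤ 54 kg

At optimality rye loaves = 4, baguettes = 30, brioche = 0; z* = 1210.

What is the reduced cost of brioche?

Both flour and butter are binding at x*.
The binding rows give the dual system: 4·y_flour + 6·y_butter = 40 and 4·y_flour + 1·y_butter = 35.
→ y_flour = 8.5 and y_butter = 1.
Reduced cost of brioche: c₃ − yᵀa₃ = 19 − (8.5·2 + 1·3) = 19 − 20 = -1.

-1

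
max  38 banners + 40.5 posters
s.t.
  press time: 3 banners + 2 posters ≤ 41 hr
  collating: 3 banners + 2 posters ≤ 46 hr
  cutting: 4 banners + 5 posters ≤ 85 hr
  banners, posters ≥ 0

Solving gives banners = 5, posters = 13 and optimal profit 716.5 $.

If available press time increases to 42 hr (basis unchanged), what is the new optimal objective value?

Binding: press time and cutting. Non-binding: collating (5 unused).
Slack constraints have shadow price 0 (complementary slackness).
Dual feasibility on the basic columns requires 3·y_press time + 4·y_cutting = 38, 2·y_press time + 5·y_cutting = 40.5.
→ y_press time = 4 and y_cutting = 6.5.
Δz = y_press time·Δb = 4 × (1) = 4, so new z* = 716.5 + 4 = 720.5.

720.5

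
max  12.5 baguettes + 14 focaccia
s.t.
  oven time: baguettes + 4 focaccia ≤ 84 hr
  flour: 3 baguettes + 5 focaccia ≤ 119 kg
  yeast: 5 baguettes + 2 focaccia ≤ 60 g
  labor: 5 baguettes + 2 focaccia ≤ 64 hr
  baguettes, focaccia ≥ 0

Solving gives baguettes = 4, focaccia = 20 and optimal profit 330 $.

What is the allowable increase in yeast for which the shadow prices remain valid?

Binding constraints: oven time, yeast. The basis is B = [[1,4],[5,2]] with det -18.
Per unit increase in yeast, x* moves by d = (0.2222, -0.0556).
The basis stays optimal until labor becomes binding; allowable increase = 4 g.

4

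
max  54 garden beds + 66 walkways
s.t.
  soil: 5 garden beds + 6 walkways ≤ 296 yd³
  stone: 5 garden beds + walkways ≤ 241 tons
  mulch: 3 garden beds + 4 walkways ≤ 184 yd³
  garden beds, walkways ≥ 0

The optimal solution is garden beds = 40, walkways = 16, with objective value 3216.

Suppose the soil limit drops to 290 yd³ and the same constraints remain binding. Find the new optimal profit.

Check each constraint at x*: soil 296/296 (tight); stone 216/241 (slack 25); mulch 184/184 (tight).
Since stone is not tight, its dual is 0.
Dual feasibility on the basic columns requires 5·y_soil + 3·y_mulch = 54, 6·y_soil + 4·y_mulch = 66.
→ y_soil = 9 and y_mulch = 3.
Δz = y_soil·Δb = 9 × (-6) = -54, so new z* = 3216 − 54 = 3162.

3162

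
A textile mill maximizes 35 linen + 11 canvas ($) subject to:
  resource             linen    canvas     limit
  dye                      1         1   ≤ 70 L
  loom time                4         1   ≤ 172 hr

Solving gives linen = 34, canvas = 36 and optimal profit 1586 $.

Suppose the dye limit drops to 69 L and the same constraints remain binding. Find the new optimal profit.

Check each constraint at x*: dye 70/70 (tight); loom time 172/172 (tight).
The binding rows give the dual system: 1·y_dye + 4·y_loom time = 35 and 1·y_dye + 1·y_loom time = 11.
Solving: y_dye = 3, y_loom time = 8.
Δz = y_dye·Δb = 3 × (-1) = -3, so new z* = 1586 − 3 = 1583.

1583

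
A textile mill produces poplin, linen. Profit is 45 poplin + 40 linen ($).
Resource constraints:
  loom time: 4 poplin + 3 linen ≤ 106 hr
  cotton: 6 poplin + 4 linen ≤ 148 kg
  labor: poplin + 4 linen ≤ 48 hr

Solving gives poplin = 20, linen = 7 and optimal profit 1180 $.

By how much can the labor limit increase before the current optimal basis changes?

50

Binding constraints: cotton, labor. The basis is B = [[6,4],[1,4]] with det 20.
Per unit increase in labor, x* moves by d = (-0.2, 0.3).
The basis stays optimal until loom time becomes binding; allowable increase = 50 hr.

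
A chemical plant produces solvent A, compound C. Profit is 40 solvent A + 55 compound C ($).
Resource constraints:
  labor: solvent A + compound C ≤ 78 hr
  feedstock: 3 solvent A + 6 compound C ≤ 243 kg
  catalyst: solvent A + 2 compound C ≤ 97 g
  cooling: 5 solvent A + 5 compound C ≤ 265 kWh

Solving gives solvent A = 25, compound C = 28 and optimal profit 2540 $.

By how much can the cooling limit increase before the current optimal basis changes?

Binding constraints: feedstock, cooling. The basis is B = [[3,6],[5,5]] with det -15.
Per unit increase in cooling, x* moves by d = (0.4, -0.2).
The basis stays optimal until labor becomes binding; allowable increase = 125 kWh.

125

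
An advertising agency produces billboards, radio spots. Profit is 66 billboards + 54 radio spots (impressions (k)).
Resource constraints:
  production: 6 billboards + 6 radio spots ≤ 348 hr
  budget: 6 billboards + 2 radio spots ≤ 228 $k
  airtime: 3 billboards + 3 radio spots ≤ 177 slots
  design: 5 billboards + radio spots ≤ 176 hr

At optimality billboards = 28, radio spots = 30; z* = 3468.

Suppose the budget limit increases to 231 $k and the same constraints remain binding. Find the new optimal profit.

3477

Binding: production and budget. Non-binding: airtime (3 unused), design (6 unused).
Since airtime, design are not tight, their duals are 0.
The binding rows give the dual system: 6·y_production + 6·y_budget = 66 and 6·y_production + 2·y_budget = 54.
Solving: y_production = 8, y_budget = 3.
Δz = y_budget·Δb = 3 × (3) = 9, so new z* = 3468 + 9 = 3477.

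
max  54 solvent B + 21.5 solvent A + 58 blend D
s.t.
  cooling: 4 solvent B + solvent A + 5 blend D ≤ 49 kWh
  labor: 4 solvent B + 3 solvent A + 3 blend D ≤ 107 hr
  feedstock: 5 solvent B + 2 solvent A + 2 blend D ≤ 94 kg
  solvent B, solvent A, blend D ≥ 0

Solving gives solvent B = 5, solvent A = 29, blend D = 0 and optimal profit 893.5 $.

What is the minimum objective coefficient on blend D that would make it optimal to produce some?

Check each constraint at x*: cooling 49/49 (tight); labor 107/107 (tight); feedstock 83/94 (slack 11).
Since feedstock is not tight, its dual is 0.
Dual feasibility on the basic columns requires 4·y_cooling + 4·y_labor = 54, 1·y_cooling + 3·y_labor = 21.5.
→ y_cooling = 9.5 and y_labor = 4.
blend D enters the basis when its profit ≥ yᵀa₃ = 9.5·5 + 4·3 = 59.5.

59.5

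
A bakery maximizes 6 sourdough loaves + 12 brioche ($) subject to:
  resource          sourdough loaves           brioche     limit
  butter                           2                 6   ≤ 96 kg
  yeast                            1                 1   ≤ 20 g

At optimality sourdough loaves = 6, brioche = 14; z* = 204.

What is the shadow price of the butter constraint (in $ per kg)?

Check each constraint at x*: butter 96/96 (tight); yeast 20/20 (tight).
From A_Bᵀ y = c: 2·y_butter + 1·y_yeast = 6; 6·y_butter + 1·y_yeast = 12.
Solving: y_butter = 1.5, y_yeast = 3.
Shadow price of butter = 1.5.

1.5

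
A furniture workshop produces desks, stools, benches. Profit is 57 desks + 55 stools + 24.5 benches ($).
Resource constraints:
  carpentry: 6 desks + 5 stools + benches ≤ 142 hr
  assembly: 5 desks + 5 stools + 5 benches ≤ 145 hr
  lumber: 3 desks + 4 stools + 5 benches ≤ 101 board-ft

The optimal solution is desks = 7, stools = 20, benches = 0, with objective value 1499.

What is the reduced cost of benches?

At the optimum: carpentry uses 142 of 142 (binding); assembly uses 135 of 145 (slack = 10); lumber uses 101 of 101 (binding).
By complementary slackness, y = 0 for the non-binding constraint.
Dual feasibility on the basic columns requires 6·y_carpentry + 3·y_lumber = 57, 5·y_carpentry + 4·y_lumber = 55.
This yields shadow prices y_carpentry = 7, y_lumber = 5.
Reduced cost of benches: c₃ − yᵀa₃ = 24.5 − (7·1 + 5·5) = 24.5 − 32 = -7.5.

-7.5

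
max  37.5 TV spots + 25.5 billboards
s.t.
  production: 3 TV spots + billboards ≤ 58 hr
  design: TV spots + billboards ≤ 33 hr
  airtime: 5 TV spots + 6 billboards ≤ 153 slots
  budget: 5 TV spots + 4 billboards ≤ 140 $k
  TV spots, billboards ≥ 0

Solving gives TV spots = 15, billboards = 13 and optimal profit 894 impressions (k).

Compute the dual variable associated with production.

Binding: production and airtime. Non-binding: design (5 unused), budget (13 unused).
By complementary slackness, y = 0 for the non-binding constraints.
From A_Bᵀ y = c: 3·y_production + 5·y_airtime = 37.5; 1·y_production + 6·y_airtime = 25.5.
Solving: y_production = 7.5, y_airtime = 3.
Shadow price of production = 7.5.

7.5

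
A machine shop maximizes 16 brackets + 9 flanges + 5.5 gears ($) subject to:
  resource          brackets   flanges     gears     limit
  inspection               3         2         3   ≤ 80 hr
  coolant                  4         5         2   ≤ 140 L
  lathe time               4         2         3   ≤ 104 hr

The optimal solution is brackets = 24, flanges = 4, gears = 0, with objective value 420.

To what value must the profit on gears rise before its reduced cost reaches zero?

Check each constraint at x*: inspection 80/80 (tight); coolant 116/140 (slack 24); lathe time 104/104 (tight).
Since coolant is not tight, its dual is 0.
The binding rows give the dual system: 3·y_inspection + 4·y_lathe time = 16 and 2·y_inspection + 2·y_lathe time = 9.
This yields shadow prices y_inspection = 2, y_lathe time = 2.5.
gears enters the basis when its profit ≥ yᵀa₃ = 2·3 + 2.5·3 = 13.5.

13.5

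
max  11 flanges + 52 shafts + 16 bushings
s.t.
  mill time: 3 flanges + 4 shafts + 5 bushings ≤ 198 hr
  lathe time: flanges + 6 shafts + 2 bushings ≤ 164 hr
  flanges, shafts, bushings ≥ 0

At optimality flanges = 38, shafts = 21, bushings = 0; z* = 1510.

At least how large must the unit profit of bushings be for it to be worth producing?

21

Check each constraint at x*: mill time 198/198 (tight); lathe time 164/164 (tight).
From A_Bᵀ y = c: 3·y_mill time + 1·y_lathe time = 11; 4·y_mill time + 6·y_lathe time = 52.
This yields shadow prices y_mill time = 1, y_lathe time = 8.
bushings enters the basis when its profit ≥ yᵀa₃ = 1·5 + 8·2 = 21.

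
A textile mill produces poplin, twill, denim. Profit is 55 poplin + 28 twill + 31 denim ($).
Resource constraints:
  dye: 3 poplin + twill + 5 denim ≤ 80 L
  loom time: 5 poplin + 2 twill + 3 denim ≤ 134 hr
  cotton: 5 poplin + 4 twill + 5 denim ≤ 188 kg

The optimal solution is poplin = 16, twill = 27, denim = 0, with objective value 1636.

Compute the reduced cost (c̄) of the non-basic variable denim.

Check each constraint at x*: dye 75/80 (slack 5); loom time 134/134 (tight); cotton 188/188 (tight).
Slack constraints have shadow price 0 (complementary slackness).
The binding rows give the dual system: 5·y_loom time + 5·y_cotton = 55 and 2·y_loom time + 4·y_cotton = 28.
This yields shadow prices y_loom time = 8, y_cotton = 3.
Reduced cost of denim: c₃ − yᵀa₃ = 31 − (8·3 + 3·5) = 31 − 39 = -8.

-8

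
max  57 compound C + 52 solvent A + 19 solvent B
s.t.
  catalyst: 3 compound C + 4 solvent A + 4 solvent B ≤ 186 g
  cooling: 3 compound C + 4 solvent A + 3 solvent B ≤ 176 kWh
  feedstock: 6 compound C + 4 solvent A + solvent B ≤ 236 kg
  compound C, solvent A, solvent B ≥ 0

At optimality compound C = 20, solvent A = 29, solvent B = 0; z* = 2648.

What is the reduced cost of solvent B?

-8

At the optimum: catalyst uses 176 of 186 (slack = 10); cooling uses 176 of 176 (binding); feedstock uses 236 of 236 (binding).
Since catalyst is not tight, its dual is 0.
From A_Bᵀ y = c: 3·y_cooling + 6·y_feedstock = 57; 4·y_cooling + 4·y_feedstock = 52.
This yields shadow prices y_cooling = 7, y_feedstock = 6.
Reduced cost of solvent B: c₃ − yᵀa₃ = 19 − (7·3 + 6·1) = 19 − 27 = -8.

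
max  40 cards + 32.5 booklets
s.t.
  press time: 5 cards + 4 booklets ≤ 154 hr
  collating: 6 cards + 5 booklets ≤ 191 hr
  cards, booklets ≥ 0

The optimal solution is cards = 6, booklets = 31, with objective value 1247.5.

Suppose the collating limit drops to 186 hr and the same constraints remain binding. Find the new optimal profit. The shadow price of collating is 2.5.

1235

Δb = -5, so new z* = 1247.5 + (2.5)·(-5) = 1247.5 − 12.5 = 1235.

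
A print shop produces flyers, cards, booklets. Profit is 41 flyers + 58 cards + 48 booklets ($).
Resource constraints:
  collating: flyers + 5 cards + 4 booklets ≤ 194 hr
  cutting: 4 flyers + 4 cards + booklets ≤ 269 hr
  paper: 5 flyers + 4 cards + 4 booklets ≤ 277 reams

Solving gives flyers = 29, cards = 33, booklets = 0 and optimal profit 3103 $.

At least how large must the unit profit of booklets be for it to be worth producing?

52

Binding: collating and paper. Non-binding: cutting (21 unused).
By complementary slackness, y = 0 for the non-binding constraint.
The binding rows give the dual system: 1·y_collating + 5·y_paper = 41 and 5·y_collating + 4·y_paper = 58.
This yields shadow prices y_collating = 6, y_paper = 7.
booklets enters the basis when its profit ≥ yᵀa₃ = 6·4 + 7·4 = 52.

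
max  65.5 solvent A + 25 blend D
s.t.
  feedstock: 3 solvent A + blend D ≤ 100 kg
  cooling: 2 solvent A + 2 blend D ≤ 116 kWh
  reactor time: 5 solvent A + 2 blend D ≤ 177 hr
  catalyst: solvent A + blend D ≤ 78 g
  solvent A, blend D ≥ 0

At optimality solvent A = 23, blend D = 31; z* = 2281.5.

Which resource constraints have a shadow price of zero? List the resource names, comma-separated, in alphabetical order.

catalyst, cooling

feedstock: 100/100 (binding)
cooling: 108/116 (slack 8)
reactor time: 177/177 (binding)
catalyst: 54/78 (slack 24)
By complementary slackness, a constraint with positive slack has shadow price 0 → catalyst, cooling.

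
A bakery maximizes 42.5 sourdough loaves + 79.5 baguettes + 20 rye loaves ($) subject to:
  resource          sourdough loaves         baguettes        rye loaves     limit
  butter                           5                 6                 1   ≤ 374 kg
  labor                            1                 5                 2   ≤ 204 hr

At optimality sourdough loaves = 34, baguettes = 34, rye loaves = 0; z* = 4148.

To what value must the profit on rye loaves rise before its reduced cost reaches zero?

22

At the optimum: butter uses 374 of 374 (binding); labor uses 204 of 204 (binding).
From A_Bᵀ y = c: 5·y_butter + 1·y_labor = 42.5; 6·y_butter + 5·y_labor = 79.5.
This yields shadow prices y_butter = 7, y_labor = 7.5.
rye loaves enters the basis when its profit ≥ yᵀa₃ = 7·1 + 7.5·2 = 22.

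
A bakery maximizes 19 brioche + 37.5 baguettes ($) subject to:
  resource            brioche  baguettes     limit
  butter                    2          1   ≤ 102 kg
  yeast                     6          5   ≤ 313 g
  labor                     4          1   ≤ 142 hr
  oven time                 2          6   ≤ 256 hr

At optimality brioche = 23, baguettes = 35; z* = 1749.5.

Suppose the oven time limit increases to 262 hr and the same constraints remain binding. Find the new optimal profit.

Check each constraint at x*: butter 81/102 (slack 21); yeast 313/313 (tight); labor 127/142 (slack 15); oven time 256/256 (tight).
Slack constraints have shadow price 0 (complementary slackness).
Dual feasibility on the basic columns requires 6·y_yeast + 2·y_oven time = 19, 5·y_yeast + 6·y_oven time = 37.5.
This yields shadow prices y_yeast = 1.5, y_oven time = 5.
Δz = y_oven time·Δb = 5 × (6) = 30, so new z* = 1749.5 + 30 = 1779.5.

1779.5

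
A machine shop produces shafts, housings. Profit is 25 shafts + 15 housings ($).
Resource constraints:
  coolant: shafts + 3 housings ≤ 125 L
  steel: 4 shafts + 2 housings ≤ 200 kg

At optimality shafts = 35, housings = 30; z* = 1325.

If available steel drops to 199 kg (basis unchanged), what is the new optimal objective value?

Both coolant and steel are binding at x*.
From A_Bᵀ y = c: 1·y_coolant + 4·y_steel = 25; 3·y_coolant + 2·y_steel = 15.
Solving: y_coolant = 1, y_steel = 6.
Δz = y_steel·Δb = 6 × (-1) = -6, so new z* = 1325 − 6 = 1319.

1319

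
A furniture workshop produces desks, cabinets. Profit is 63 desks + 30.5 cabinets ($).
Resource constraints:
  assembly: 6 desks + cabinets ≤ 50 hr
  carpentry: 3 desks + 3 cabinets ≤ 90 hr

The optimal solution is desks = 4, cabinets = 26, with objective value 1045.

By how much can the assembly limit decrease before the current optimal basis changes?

20

Binding constraints: assembly, carpentry. The basis is B = [[6,1],[3,3]] with det 15.
Per unit decrease in assembly, x* moves by d = (-0.2, 0.2).
The basis stays optimal until desks reaches 0; allowable decrease = 20 hr.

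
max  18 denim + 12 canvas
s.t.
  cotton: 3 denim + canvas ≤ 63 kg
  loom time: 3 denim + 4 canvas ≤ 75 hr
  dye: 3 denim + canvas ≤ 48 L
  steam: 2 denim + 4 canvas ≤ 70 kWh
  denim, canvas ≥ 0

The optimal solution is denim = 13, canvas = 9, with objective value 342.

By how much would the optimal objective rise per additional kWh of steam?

0

At the optimum: cotton uses 48 of 63 (slack = 15); loom time uses 75 of 75 (binding); dye uses 48 of 48 (binding); steam uses 62 of 70 (slack = 8).
Slack constraints have shadow price 0 (complementary slackness).
From A_Bᵀ y = c: 3·y_loom time + 3·y_dye = 18; 4·y_loom time + 1·y_dye = 12.
This yields shadow prices y_loom time = 2, y_dye = 4.
Shadow price of steam = 0.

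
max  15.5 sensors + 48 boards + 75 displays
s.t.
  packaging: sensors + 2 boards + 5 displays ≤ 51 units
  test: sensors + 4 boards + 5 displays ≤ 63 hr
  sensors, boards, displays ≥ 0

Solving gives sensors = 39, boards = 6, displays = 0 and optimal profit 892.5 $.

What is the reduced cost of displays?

-2.5

Both packaging and test are binding at x*.
Dual feasibility on the basic columns requires 1·y_packaging + 1·y_test = 15.5, 2·y_packaging + 4·y_test = 48.
This yields shadow prices y_packaging = 7, y_test = 8.5.
Reduced cost of displays: c₃ − yᵀa₃ = 75 − (7·5 + 8.5·5) = 75 − 77.5 = -2.5.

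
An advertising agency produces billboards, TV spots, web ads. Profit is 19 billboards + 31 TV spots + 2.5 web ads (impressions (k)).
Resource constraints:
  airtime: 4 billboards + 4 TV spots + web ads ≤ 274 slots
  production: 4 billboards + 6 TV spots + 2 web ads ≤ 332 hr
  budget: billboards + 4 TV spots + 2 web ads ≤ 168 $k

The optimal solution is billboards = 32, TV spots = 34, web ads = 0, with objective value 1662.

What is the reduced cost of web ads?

-8.5

Check each constraint at x*: airtime 264/274 (slack 10); production 332/332 (tight); budget 168/168 (tight).
Slack constraints have shadow price 0 (complementary slackness).
The binding rows give the dual system: 4·y_production + 1·y_budget = 19 and 6·y_production + 4·y_budget = 31.
→ y_production = 4.5 and y_budget = 1.
Reduced cost of web ads: c₃ − yᵀa₃ = 2.5 − (4.5·2 + 1·2) = 2.5 − 11 = -8.5.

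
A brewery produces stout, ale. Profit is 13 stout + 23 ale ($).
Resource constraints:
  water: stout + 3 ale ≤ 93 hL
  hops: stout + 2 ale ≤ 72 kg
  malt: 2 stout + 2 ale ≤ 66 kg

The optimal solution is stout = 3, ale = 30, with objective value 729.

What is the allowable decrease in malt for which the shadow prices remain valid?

Binding constraints: water, malt. The basis is B = [[1,3],[2,2]] with det -4.
Per unit decrease in malt, x* moves by d = (-0.75, 0.25).
The basis stays optimal until stout reaches 0; allowable decrease = 4 kg.

4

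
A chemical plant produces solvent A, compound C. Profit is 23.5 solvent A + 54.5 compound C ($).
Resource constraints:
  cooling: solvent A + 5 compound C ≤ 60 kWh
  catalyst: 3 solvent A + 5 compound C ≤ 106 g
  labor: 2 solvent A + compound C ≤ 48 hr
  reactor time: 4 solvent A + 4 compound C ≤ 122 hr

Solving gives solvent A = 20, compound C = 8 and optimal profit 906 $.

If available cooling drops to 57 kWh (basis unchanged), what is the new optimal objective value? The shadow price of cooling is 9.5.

Δb = -3, so new z* = 906 + (9.5)·(-3) = 906 − 28.5 = 877.5.

877.5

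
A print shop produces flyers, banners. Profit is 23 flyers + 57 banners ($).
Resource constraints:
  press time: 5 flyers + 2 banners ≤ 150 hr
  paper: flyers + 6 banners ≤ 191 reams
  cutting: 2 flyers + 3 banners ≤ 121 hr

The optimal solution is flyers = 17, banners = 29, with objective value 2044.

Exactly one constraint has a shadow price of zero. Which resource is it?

press time

press time: 143/150 (slack 7)
paper: 191/191 (binding)
cutting: 121/121 (binding)
By complementary slackness, a constraint with positive slack has shadow price 0 → press time.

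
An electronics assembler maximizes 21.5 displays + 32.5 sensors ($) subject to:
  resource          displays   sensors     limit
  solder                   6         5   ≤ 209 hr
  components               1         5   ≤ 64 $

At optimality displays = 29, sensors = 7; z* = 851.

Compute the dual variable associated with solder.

3

Both solder and components are binding at x*.
Dual feasibility on the basic columns requires 6·y_solder + 1·y_components = 21.5, 5·y_solder + 5·y_components = 32.5.
→ y_solder = 3 and y_components = 3.5.
Shadow price of solder = 3.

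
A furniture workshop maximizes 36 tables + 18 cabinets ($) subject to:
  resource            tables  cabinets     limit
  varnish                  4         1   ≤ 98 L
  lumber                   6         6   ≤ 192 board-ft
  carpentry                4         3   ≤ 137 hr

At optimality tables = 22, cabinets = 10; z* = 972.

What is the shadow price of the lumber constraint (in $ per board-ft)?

2

Check each constraint at x*: varnish 98/98 (tight); lumber 192/192 (tight); carpentry 118/137 (slack 19).
By complementary slackness, y = 0 for the non-binding constraint.
The binding rows give the dual system: 4·y_varnish + 6·y_lumber = 36 and 1·y_varnish + 6·y_lumber = 18.
Solving: y_varnish = 6, y_lumber = 2.
Shadow price of lumber = 2.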